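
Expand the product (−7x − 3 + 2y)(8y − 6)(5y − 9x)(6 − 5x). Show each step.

(−7x − 3 + 2y)(8y − 6)(5y − 9x)(6 − 5x)
= (−56xy + 42x − 24y + 18 + 16y^2 − 12y)(5y − 9x)(6 − 5x)    [distributive law]
= (−56xy + 42x − 36y + 18 + 16y^2)(5y − 9x)(6 − 5x)    [combine like terms]
= (−280xy^2 + 504x^2y + 210xy − 378x^2 − 180y^2 + 324xy + 90y − 162x + 80y^3 − 144xy^2)(6 − 5x)    [distributive law]
= (−424xy^2 + 504x^2y + 534xy − 378x^2 − 180y^2 + 90y − 162x + 80y^3)(6 − 5x)    [combine like terms]
= −2544xy^2 + 2120x^2y^2 + 3024x^2y − 2520x^3y + 3204xy − 2670x^2y − 2268x^2 + 1890x^3 − 1080y^2 + 900xy^2 + 540y − 450xy − 972x + 810x^2 + 480y^3 − 400xy^3    [distributive law]
= −1644xy^2 + 2120x^2y^2 + 354x^2y − 2520x^3y + 2754xy − 1458x^2 + 1890x^3 − 1080y^2 + 540y − 972x + 480y^3 − 400xy^3    [combine like terms]

−1644xy^2 + 2120x^2y^2 + 354x^2y − 2520x^3y + 2754xy − 1458x^2 + 1890x^3 − 1080y^2 + 540y − 972x + 480y^3 − 400xy^3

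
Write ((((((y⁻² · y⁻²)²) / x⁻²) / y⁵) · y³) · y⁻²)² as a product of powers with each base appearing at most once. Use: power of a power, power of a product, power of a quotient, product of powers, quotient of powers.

((((((y⁻² · y⁻²)²) / x⁻²) / y⁵) · y³) · y⁻²)²
= ((((((y⁻² · y⁻²)²) / x⁻²) / y⁵) · y³)²) · ((y⁻²)²)    [power of a product]
= ((((((y⁻² · y⁻²)²) / x⁻²) / y⁵)²) · ((y³)²)) · ((y⁻²)²)    [power of a product]
= ((((((y⁻² · y⁻²)²) / x⁻²)²) / ((y⁵)²)) · ((y³)²)) · ((y⁻²)²)    [power of a quotient]
= ((((((y⁻² · y⁻²)²)²) / ((x⁻²)²)) / ((y⁵)²)) · ((y³)²)) · ((y⁻²)²)    [power of a quotient]
= (((((y⁻² · y⁻²)⁴) / ((x⁻²)²)) / ((y⁵)²)) · ((y³)²)) · ((y⁻²)²)    [power of a power]
= ((((((y⁻²)⁴) · ((y⁻²)⁴)) / ((x⁻²)²)) / ((y⁵)²)) · ((y³)²)) · ((y⁻²)²)    [power of a product]
= ((((y⁻⁸ · ((y⁻²)⁴)) / ((x⁻²)²)) / ((y⁵)²)) · ((y³)²)) · ((y⁻²)²)    [power of a power]
= ((((y⁻⁸ · y⁻⁸) / ((x⁻²)²)) / ((y⁵)²)) · ((y³)²)) · ((y⁻²)²)    [power of a power]
= (((y⁻¹⁶ / ((x⁻²)²)) / ((y⁵)²)) · ((y³)²)) · ((y⁻²)²)    [product of powers]
= (((y⁻¹⁶ / x⁻⁴) / ((y⁵)²)) · ((y³)²)) · ((y⁻²)²)    [power of a power]
= (((y⁻¹⁶ / x⁻⁴) / y¹⁰) · ((y³)²)) · ((y⁻²)²)    [power of a power]
= (((y⁻¹⁶ / x⁻⁴) / y¹⁰) · y⁶) · ((y⁻²)²)    [power of a power]
= (((y⁻¹⁶ / x⁻⁴) / y¹⁰) · y⁶) · y⁻⁴    [power of a power]
= x⁴y⁻²⁴    [quotient of powers; product of powers]

x⁴y⁻²⁴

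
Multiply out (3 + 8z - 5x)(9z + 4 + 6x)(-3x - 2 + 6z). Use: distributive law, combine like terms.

(3 + 8z - 5x)(9z + 4 + 6x)(-3x - 2 + 6z)
= (27z + 12 + 18x + 72z² + 32z + 48xz - 45xz - 20x - 30x²)(-3x - 2 + 6z)    [distributive law]
= (59z + 12 - 2x + 72z² + 3xz - 30x²)(-3x - 2 + 6z)    [combine like terms]
= -177xz - 118z + 354z² - 36x - 24 + 72z + 6x² + 4x - 12xz - 216xz² - 144z² + 432z³ - 9x²z - 6xz + 18xz² + 90x³ + 60x² - 180x²z    [distributive law]
= -195xz - 46z + 210z² - 32x - 24 + 66x² - 198xz² + 432z³ - 189x²z + 90x³    [combine like terms]

-195xz - 46z + 210z² - 32x - 24 + 66x² - 198xz² + 432z³ - 189x²z + 90x³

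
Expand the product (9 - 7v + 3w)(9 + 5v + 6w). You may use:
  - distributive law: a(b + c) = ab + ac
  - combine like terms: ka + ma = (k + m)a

(9 - 7v + 3w)(9 + 5v + 6w)
= 81 + 45v + 54w - 63v - 35v² - 42vw + 27w + 15vw + 18w²    [distributive law]
= 81 - 18v + 81w - 35v² - 27vw + 18w²    [combine like terms]

81 - 18v + 81w - 35v² - 27vw + 18w²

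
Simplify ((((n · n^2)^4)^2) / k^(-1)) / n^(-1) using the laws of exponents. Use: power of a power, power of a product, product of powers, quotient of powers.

((((n · n^2)^4)^2) / k^(-1)) / n^(-1)
= (((n · n^2)^8) / k^(-1)) / n^(-1)    [power of a power]
= (((n^8) · ((n^2)^8)) / k^(-1)) / n^(-1)    [power of a product]
= ((n^8 · n^16) / k^(-1)) / n^(-1)    [power of a power]
= (n^24 / k^(-1)) / n^(-1)    [product of powers]
= kn^25    [quotient of powers]

kn^25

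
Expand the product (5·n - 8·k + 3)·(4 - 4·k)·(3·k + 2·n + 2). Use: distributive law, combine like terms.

-68·k·n + 40·n² + 64·n + 4·k²·n - 40·k·n² - 68·k² - 52·k + 96·k³ + 24

(5·n - 8·k + 3)·(4 - 4·k)·(3·k + 2·n + 2)
= (20·n - 20·k·n - 32·k + 32·k² + 12 - 12·k)·(3·k + 2·n + 2)    [distributive law]
= (20·n - 20·k·n - 44·k + 32·k² + 12)·(3·k + 2·n + 2)    [combine like terms]
= 60·k·n + 40·n² + 40·n - 60·k²·n - 40·k·n² - 40·k·n - 132·k² - 88·k·n - 88·k + 96·k³ + 64·k²·n + 64·k² + 36·k + 24·n + 24    [distributive law]
= -68·k·n + 40·n² + 64·n + 4·k²·n - 40·k·n² - 68·k² - 52·k + 96·k³ + 24    [combine like terms]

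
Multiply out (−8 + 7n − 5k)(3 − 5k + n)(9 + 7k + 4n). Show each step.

−216 + 57k + 21n + 400k² − 169kn + 115n² − 180k²n − 111kn² + 28n³ + 175k³

(−8 + 7n − 5k)(3 − 5k + n)(9 + 7k + 4n)
= (−24 + 40k − 8n + 21n − 35kn + 7n² − 15k + 25k² − 5kn)(9 + 7k + 4n)    [distributive law]
= (−24 + 25k + 13n − 40kn + 7n² + 25k²)(9 + 7k + 4n)    [combine like terms]
= −216 − 168k − 96n + 225k + 175k² + 100kn + 117n + 91kn + 52n² − 360kn − 280k²n − 160kn² + 63n² + 49kn² + 28n³ + 225k² + 175k³ + 100k²n    [distributive law]
= −216 + 57k + 21n + 400k² − 169kn + 115n² − 180k²n − 111kn² + 28n³ + 175k³    [combine like terms]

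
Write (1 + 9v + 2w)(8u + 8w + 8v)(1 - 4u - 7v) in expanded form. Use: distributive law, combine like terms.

(1 + 9v + 2w)(8u + 8w + 8v)(1 - 4u - 7v)
= (8u + 8w + 8v + 72uv + 72vw + 72v^2 + 16uw + 16w^2 + 16vw)(1 - 4u - 7v)    [distributive law]
= (8u + 8w + 8v + 72uv + 88vw + 72v^2 + 16uw + 16w^2)(1 - 4u - 7v)    [combine like terms]
= 8u - 32u^2 - 56uv + 8w - 32uw - 56vw + 8v - 32uv - 56v^2 + 72uv - 288u^2v - 504uv^2 + 88vw - 352uvw - 616v^2w + 72v^2 - 288uv^2 - 504v^3 + 16uw - 64u^2w - 112uvw + 16w^2 - 64uw^2 - 112vw^2    [distributive law]
= 8u - 32u^2 - 16uv + 8w - 16uw + 32vw + 8v + 16v^2 - 288u^2v - 792uv^2 - 464uvw - 616v^2w - 504v^3 - 64u^2w + 16w^2 - 64uw^2 - 112vw^2    [combine like terms]

8u - 32u^2 - 16uv + 8w - 16uw + 32vw + 8v + 16v^2 - 288u^2v - 792uv^2 - 464uvw - 616v^2w - 504v^3 - 64u^2w + 16w^2 - 64uw^2 - 112vw^2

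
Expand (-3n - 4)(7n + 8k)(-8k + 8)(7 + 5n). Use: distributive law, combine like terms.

(-3n - 4)(7n + 8k)(-8k + 8)(7 + 5n)
= (-21n^2 - 24kn - 28n - 32k)(-8k + 8)(7 + 5n)    [distributive law]
= (168kn^2 - 168n^2 + 192k^2n - 192kn + 224kn - 224n + 256k^2 - 256k)(7 + 5n)    [distributive law]
= (168kn^2 - 168n^2 + 192k^2n + 32kn - 224n + 256k^2 - 256k)(7 + 5n)    [combine like terms]
= 1176kn^2 + 840kn^3 - 1176n^2 - 840n^3 + 1344k^2n + 960k^2n^2 + 224kn + 160kn^2 - 1568n - 1120n^2 + 1792k^2 + 1280k^2n - 1792k - 1280kn    [distributive law]
= 1336kn^2 + 840kn^3 - 2296n^2 - 840n^3 + 2624k^2n + 960k^2n^2 - 1056kn - 1568n + 1792k^2 - 1792k    [combine like terms]

1336kn^2 + 840kn^3 - 2296n^2 - 840n^3 + 2624k^2n + 960k^2n^2 - 1056kn - 1568n + 1792k^2 - 1792k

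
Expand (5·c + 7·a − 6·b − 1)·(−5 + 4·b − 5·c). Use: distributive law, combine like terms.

−20·c + 50·b·c − 25·c^2 − 35·a + 28·a·b − 35·a·c + 26·b − 24·b^2 + 5

(5·c + 7·a − 6·b − 1)·(−5 + 4·b − 5·c)
= −25·c + 20·b·c − 25·c^2 − 35·a + 28·a·b − 35·a·c + 30·b − 24·b^2 + 30·b·c + 5 − 4·b + 5·c    [distributive law]
= −20·c + 50·b·c − 25·c^2 − 35·a + 28·a·b − 35·a·c + 26·b − 24·b^2 + 5    [combine like terms]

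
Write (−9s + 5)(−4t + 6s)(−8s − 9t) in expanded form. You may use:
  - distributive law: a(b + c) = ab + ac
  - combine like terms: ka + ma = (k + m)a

198s^2t − 324st^2 + 432s^3 − 110st + 180t^2 − 240s^2

(−9s + 5)(−4t + 6s)(−8s − 9t)
= (36st − 54s^2 − 20t + 30s)(−8s − 9t)    [distributive law]
= −288s^2t − 324st^2 + 432s^3 + 486s^2t + 160st + 180t^2 − 240s^2 − 270st    [distributive law]
= 198s^2t − 324st^2 + 432s^3 − 110st + 180t^2 − 240s^2    [combine like terms]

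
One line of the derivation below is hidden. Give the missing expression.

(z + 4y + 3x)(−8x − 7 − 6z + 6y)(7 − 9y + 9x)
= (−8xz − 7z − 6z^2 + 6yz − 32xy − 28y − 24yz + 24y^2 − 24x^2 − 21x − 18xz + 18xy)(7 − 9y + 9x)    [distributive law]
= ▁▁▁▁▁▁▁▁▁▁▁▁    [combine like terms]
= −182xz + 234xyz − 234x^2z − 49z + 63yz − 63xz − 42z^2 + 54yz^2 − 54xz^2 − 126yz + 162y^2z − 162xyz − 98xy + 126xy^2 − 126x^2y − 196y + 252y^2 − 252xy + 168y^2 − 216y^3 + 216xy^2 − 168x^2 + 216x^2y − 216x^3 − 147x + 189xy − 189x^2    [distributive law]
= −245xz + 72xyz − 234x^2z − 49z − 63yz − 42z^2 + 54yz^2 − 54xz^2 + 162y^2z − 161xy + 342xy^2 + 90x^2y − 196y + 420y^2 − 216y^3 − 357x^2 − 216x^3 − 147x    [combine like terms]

Applying combine like terms to the line above:

(−26xz − 7z − 6z^2 − 18yz − 14xy − 28y + 24y^2 − 24x^2 − 21x)(7 − 9y + 9x)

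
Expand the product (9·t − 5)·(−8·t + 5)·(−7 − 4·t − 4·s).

164·t^2 + 288·t^3 + 288·s·t^2 − 495·t − 340·s·t + 175 + 100·s

(9·t − 5)·(−8·t + 5)·(−7 − 4·t − 4·s)
= (−72·t^2 + 45·t + 40·t − 25)·(−7 − 4·t − 4·s)    [distributive law]
= (−72·t^2 + 85·t − 25)·(−7 − 4·t − 4·s)    [combine like terms]
= 504·t^2 + 288·t^3 + 288·s·t^2 − 595·t − 340·t^2 − 340·s·t + 175 + 100·t + 100·s    [distributive law]
= 164·t^2 + 288·t^3 + 288·s·t^2 − 495·t − 340·s·t + 175 + 100·s    [combine like terms]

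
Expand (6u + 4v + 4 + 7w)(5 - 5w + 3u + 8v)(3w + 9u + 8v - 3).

288uw + 324u^2 + 624uv + 54u - 342uw^2 - 27u^2w + 432uvw + 162u^3 + 684u^2v + 768uv^2 + 168vw + 320v^2 + 4v - 172vw^2 + 384v^2w + 256v^3 + 15w - 60 + 150w^2 - 105w^3

(6u + 4v + 4 + 7w)(5 - 5w + 3u + 8v)(3w + 9u + 8v - 3)
= (30u - 30uw + 18u^2 + 48uv + 20v - 20vw + 12uv + 32v^2 + 20 - 20w + 12u + 32v + 35w - 35w^2 + 21uw + 56vw)(3w + 9u + 8v - 3)    [distributive law]
= (42u - 9uw + 18u^2 + 60uv + 52v + 36vw + 32v^2 + 20 + 15w - 35w^2)(3w + 9u + 8v - 3)    [combine like terms]
= 126uw + 378u^2 + 336uv - 126u - 27uw^2 - 81u^2w - 72uvw + 27uw + 54u^2w + 162u^3 + 144u^2v - 54u^2 + 180uvw + 540u^2v + 480uv^2 - 180uv + 156vw + 468uv + 416v^2 - 156v + 108vw^2 + 324uvw + 288v^2w - 108vw + 96v^2w + 288uv^2 + 256v^3 - 96v^2 + 60w + 180u + 160v - 60 + 45w^2 + 135uw + 120vw - 45w - 105w^3 - 315uw^2 - 280vw^2 + 105w^2    [distributive law]
= 288uw + 324u^2 + 624uv + 54u - 342uw^2 - 27u^2w + 432uvw + 162u^3 + 684u^2v + 768uv^2 + 168vw + 320v^2 + 4v - 172vw^2 + 384v^2w + 256v^3 + 15w - 60 + 150w^2 - 105w^3    [combine like terms]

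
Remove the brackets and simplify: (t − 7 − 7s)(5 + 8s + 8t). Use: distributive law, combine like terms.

−51t − 48st + 8t^2 − 35 − 91s − 56s^2

(t − 7 − 7s)(5 + 8s + 8t)
= 5t + 8st + 8t^2 − 35 − 56s − 56t − 35s − 56s^2 − 56st    [distributive law]
= −51t − 48st + 8t^2 − 35 − 91s − 56s^2    [combine like terms]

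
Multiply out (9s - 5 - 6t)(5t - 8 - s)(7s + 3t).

(9s - 5 - 6t)(5t - 8 - s)(7s + 3t)
= (45st - 72s - 9s^2 - 25t + 40 + 5s - 30t^2 + 48t + 6st)(7s + 3t)    [distributive law]
= (51st - 67s - 9s^2 + 23t + 40 - 30t^2)(7s + 3t)    [combine like terms]
= 357s^2t + 153st^2 - 469s^2 - 201st - 63s^3 - 27s^2t + 161st + 69t^2 + 280s + 120t - 210st^2 - 90t^3    [distributive law]
= 330s^2t - 57st^2 - 469s^2 - 40st - 63s^3 + 69t^2 + 280s + 120t - 90t^3    [combine like terms]

330s^2t - 57st^2 - 469s^2 - 40st - 63s^3 + 69t^2 + 280s + 120t - 90t^3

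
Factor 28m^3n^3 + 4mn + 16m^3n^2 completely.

4mn(7m^2n^2 + 1 + 4m^2n)

28m^3n^3 + 4mn + 16m^3n^2
= 4(7m^3n^3 + mn + 4m^3n^2)    [factor out 4]
= 4mn(7m^2n^2 + 1 + 4m^2n)    [factor out mn]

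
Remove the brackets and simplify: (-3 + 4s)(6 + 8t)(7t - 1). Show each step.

(-3 + 4s)(6 + 8t)(7t - 1)
= (-18 - 24t + 24s + 32st)(7t - 1)    [distributive law]
= -126t + 18 - 168t^2 + 24t + 168st - 24s + 224st^2 - 32st    [distributive law]
= -102t + 18 - 168t^2 + 136st - 24s + 224st^2    [combine like terms]

-102t + 18 - 168t^2 + 136st - 24s + 224st^2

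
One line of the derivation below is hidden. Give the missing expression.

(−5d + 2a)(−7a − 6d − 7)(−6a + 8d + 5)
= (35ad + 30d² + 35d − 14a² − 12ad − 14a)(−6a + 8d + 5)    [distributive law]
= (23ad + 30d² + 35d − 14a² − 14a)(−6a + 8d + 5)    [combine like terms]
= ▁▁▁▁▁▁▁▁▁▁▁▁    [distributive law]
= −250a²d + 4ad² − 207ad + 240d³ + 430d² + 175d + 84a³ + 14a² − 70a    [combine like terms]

After distributive law, the bracketed line is:

−138a²d + 184ad² + 115ad − 180ad² + 240d³ + 150d² − 210ad + 280d² + 175d + 84a³ − 112a²d − 70a² + 84a² − 112ad − 70a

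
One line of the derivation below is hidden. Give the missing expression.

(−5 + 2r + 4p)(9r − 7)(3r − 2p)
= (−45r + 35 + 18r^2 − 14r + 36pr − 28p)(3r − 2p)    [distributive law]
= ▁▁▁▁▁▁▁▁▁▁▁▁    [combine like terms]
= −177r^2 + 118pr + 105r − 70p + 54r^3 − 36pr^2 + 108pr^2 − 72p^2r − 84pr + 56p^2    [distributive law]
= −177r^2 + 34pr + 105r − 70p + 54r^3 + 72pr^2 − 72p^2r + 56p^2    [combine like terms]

After combine like terms, the bracketed line is:

(−59r + 35 + 18r^2 + 36pr − 28p)(3r − 2p)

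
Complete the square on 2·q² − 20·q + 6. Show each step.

2·q² − 20·q + 6
= 2(q² − 10·q) + 6    [factor out 2 from the q-terms]
= 2(q² − 10·q + 25 − 25) + 6    [add and subtract 25 inside the bracket]
= 2(q − 5)² − 50 + 6    [perfect-square identity]
= 2(q − 5)² − 44    [combine constants]

2(q − 5)² − 44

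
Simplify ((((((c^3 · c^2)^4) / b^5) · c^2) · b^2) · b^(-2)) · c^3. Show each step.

b^(-5)·c^25

((((((c^3 · c^2)^4) / b^5) · c^2) · b^2) · b^(-2)) · c^3
= (((((((c^3)^4) · ((c^2)^4)) / b^5) · c^2) · b^2) · b^(-2)) · c^3    [power of a product]
= (((((c^12 · ((c^2)^4)) / b^5) · c^2) · b^2) · b^(-2)) · c^3    [power of a power]
= (((((c^12 · c^8) / b^5) · c^2) · b^2) · b^(-2)) · c^3    [power of a power]
= ((((c^20 / b^5) · c^2) · b^2) · b^(-2)) · c^3    [product of powers]
= b^(-5)·c^25    [quotient of powers; product of powers]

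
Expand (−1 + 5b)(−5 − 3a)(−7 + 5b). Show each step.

−35 + 200b − 21a + 120ab − 125b² − 75ab²

(−1 + 5b)(−5 − 3a)(−7 + 5b)
= (5 + 3a − 25b − 15ab)(−7 + 5b)    [distributive law]
= −35 + 25b − 21a + 15ab + 175b − 125b² + 105ab − 75ab²    [distributive law]
= −35 + 200b − 21a + 120ab − 125b² − 75ab²    [combine like terms]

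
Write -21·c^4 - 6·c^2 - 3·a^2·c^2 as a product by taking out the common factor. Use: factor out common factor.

-21·c^4 - 6·c^2 - 3·a^2·c^2
= 3(-7·c^4 - 2·c^2 - a^2·c^2)    [factor out 3]
= 3·c^2(-7·c^2 - 2 - a^2)    [factor out c^2]

3·c^2(-7·c^2 - 2 - a^2)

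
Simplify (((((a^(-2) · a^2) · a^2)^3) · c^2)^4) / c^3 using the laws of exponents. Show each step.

a^24c^5

(((((a^(-2) · a^2) · a^2)^3) · c^2)^4) / c^3
= (((((a^(-2) · a^2) · a^2)^3)^4) · ((c^2)^4)) / c^3    [power of a product]
= ((((a^(-2) · a^2) · a^2)^12) · ((c^2)^4)) / c^3    [power of a power]
= ((((a^(-2) · a^2)^12) · ((a^2)^12)) · ((c^2)^4)) / c^3    [power of a product]
= (((((a^(-2))^12) · ((a^2)^12)) · ((a^2)^12)) · ((c^2)^4)) / c^3    [power of a product]
= (((a^(-24) · ((a^2)^12)) · ((a^2)^12)) · ((c^2)^4)) / c^3    [power of a power]
= (((a^(-24) · a^24) · ((a^2)^12)) · ((c^2)^4)) / c^3    [power of a power]
= ((a^0 · ((a^2)^12)) · ((c^2)^4)) / c^3    [product of powers]
= ((a^0 · a^24) · ((c^2)^4)) / c^3    [power of a power]
= (a^24 · ((c^2)^4)) / c^3    [product of powers]
= (a^24 · c^8) / c^3    [power of a power]
= a^24c^5    [quotient of powers]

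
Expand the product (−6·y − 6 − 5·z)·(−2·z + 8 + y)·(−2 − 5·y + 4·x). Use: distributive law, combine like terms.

126·y·z − 35·y^2·z + 28·x·y·z + 348·y + 282·y^2 − 216·x·y + 30·y^3 − 24·x·y^2 + 56·z − 112·x·z + 96 − 192·x − 20·z^2 − 50·y·z^2 + 40·x·z^2

(−6·y − 6 − 5·z)·(−2·z + 8 + y)·(−2 − 5·y + 4·x)
= (12·y·z − 48·y − 6·y^2 + 12·z − 48 − 6·y + 10·z^2 − 40·z − 5·y·z)·(−2 − 5·y + 4·x)    [distributive law]
= (7·y·z − 54·y − 6·y^2 − 28·z − 48 + 10·z^2)·(−2 − 5·y + 4·x)    [combine like terms]
= −14·y·z − 35·y^2·z + 28·x·y·z + 108·y + 270·y^2 − 216·x·y + 12·y^2 + 30·y^3 − 24·x·y^2 + 56·z + 140·y·z − 112·x·z + 96 + 240·y − 192·x − 20·z^2 − 50·y·z^2 + 40·x·z^2    [distributive law]
= 126·y·z − 35·y^2·z + 28·x·y·z + 348·y + 282·y^2 − 216·x·y + 30·y^3 − 24·x·y^2 + 56·z − 112·x·z + 96 − 192·x − 20·z^2 − 50·y·z^2 + 40·x·z^2    [combine like terms]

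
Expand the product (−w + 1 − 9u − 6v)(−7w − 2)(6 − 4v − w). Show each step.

(−w + 1 − 9u − 6v)(−7w − 2)(6 − 4v − w)
= (7w^2 + 2w − 7w − 2 + 63uw + 18u + 42vw + 12v)(6 − 4v − w)    [distributive law]
= (7w^2 − 5w − 2 + 63uw + 18u + 42vw + 12v)(6 − 4v − w)    [combine like terms]
= 42w^2 − 28vw^2 − 7w^3 − 30w + 20vw + 5w^2 − 12 + 8v + 2w + 378uw − 252uvw − 63uw^2 + 108u − 72uv − 18uw + 252vw − 168v^2w − 42vw^2 + 72v − 48v^2 − 12vw    [distributive law]
= 47w^2 − 70vw^2 − 7w^3 − 28w + 260vw − 12 + 80v + 360uw − 252uvw − 63uw^2 + 108u − 72uv − 168v^2w − 48v^2    [combine like terms]

47w^2 − 70vw^2 − 7w^3 − 28w + 260vw − 12 + 80v + 360uw − 252uvw − 63uw^2 + 108u − 72uv − 168v^2w − 48v^2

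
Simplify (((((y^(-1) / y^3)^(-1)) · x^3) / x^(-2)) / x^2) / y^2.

x^3y^2

(((((y^(-1) / y^3)^(-1)) · x^3) / x^(-2)) / x^2) / y^2
= ((((((y^(-1))^(-1)) / ((y^3)^(-1))) · x^3) / x^(-2)) / x^2) / y^2    [power of a quotient]
= ((((y / ((y^3)^(-1))) · x^3) / x^(-2)) / x^2) / y^2    [power of a power]
= ((((y / y^(-3)) · x^3) / x^(-2)) / x^2) / y^2    [power of a power]
= (((y^4 · x^3) / x^(-2)) / x^2) / y^2    [quotient of powers]
= x^3y^2    [quotient of powers; product of powers]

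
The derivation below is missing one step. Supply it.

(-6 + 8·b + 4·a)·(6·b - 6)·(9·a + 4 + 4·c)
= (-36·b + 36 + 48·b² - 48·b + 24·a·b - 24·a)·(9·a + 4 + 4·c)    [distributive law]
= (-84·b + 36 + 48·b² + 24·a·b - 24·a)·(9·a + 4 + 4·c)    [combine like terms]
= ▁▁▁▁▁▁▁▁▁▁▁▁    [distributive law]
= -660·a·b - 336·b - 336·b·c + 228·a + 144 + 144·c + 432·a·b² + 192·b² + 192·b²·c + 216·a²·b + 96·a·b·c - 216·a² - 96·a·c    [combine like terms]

After distributive law, the bracketed line is:

-756·a·b - 336·b - 336·b·c + 324·a + 144 + 144·c + 432·a·b² + 192·b² + 192·b²·c + 216·a²·b + 96·a·b + 96·a·b·c - 216·a² - 96·a - 96·a·c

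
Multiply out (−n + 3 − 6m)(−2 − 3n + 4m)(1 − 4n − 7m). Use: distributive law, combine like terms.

(−n + 3 − 6m)(−2 − 3n + 4m)(1 − 4n − 7m)
= (2n + 3n² − 4mn − 6 − 9n + 12m + 12m + 18mn − 24m²)(1 − 4n − 7m)    [distributive law]
= (−7n + 3n² + 14mn − 6 + 24m − 24m²)(1 − 4n − 7m)    [combine like terms]
= −7n + 28n² + 49mn + 3n² − 12n³ − 21mn² + 14mn − 56mn² − 98m²n − 6 + 24n + 42m + 24m − 96mn − 168m² − 24m² + 96m²n + 168m³    [distributive law]
= 17n + 31n² − 33mn − 12n³ − 77mn² − 2m²n − 6 + 66m − 192m² + 168m³    [combine like terms]

17n + 31n² − 33mn − 12n³ − 77mn² − 2m²n − 6 + 66m − 192m² + 168m³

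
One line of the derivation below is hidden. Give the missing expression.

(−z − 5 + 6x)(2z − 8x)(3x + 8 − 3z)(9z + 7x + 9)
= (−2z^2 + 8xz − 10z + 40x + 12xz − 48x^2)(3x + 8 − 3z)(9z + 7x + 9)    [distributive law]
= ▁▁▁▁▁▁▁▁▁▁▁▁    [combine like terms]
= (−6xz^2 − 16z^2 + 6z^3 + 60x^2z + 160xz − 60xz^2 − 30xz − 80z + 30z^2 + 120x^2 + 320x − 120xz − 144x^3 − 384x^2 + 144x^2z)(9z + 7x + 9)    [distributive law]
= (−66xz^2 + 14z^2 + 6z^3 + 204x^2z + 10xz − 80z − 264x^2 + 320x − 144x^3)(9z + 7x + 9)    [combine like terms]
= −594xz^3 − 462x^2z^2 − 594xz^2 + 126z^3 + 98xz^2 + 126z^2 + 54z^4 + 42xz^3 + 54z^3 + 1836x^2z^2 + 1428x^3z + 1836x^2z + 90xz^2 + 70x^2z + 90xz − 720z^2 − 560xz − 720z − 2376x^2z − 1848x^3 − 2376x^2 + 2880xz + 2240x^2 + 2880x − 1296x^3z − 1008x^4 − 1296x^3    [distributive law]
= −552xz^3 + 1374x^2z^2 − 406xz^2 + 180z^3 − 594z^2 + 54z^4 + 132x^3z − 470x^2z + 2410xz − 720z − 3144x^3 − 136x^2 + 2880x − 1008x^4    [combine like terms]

After combine like terms, the bracketed line is:

(−2z^2 + 20xz − 10z + 40x − 48x^2)(3x + 8 − 3z)(9z + 7x + 9)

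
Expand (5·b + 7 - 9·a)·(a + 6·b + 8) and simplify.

(5·b + 7 - 9·a)·(a + 6·b + 8)
= 5·a·b + 30·b² + 40·b + 7·a + 42·b + 56 - 9·a² - 54·a·b - 72·a    [distributive law]
= -49·a·b + 30·b² + 82·b - 65·a + 56 - 9·a²    [combine like terms]

-49·a·b + 30·b² + 82·b - 65·a + 56 - 9·a²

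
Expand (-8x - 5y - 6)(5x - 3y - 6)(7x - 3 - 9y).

(-8x - 5y - 6)(5x - 3y - 6)(7x - 3 - 9y)
= (-40x² + 24xy + 48x - 25xy + 15y² + 30y - 30x + 18y + 36)(7x - 3 - 9y)    [distributive law]
= (-40x² - xy + 18x + 15y² + 48y + 36)(7x - 3 - 9y)    [combine like terms]
= -280x³ + 120x² + 360x²y - 7x²y + 3xy + 9xy² + 126x² - 54x - 162xy + 105xy² - 45y² - 135y³ + 336xy - 144y - 432y² + 252x - 108 - 324y    [distributive law]
= -280x³ + 246x² + 353x²y + 177xy + 114xy² + 198x - 477y² - 135y³ - 468y - 108    [combine like terms]

-280x³ + 246x² + 353x²y + 177xy + 114xy² + 198x - 477y² - 135y³ - 468y - 108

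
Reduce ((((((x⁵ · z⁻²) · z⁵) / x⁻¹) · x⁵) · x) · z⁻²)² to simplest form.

x²⁴·z²

((((((x⁵ · z⁻²) · z⁵) / x⁻¹) · x⁵) · x) · z⁻²)²
= ((((((x⁵ · z⁻²) · z⁵) / x⁻¹) · x⁵) · x)²) · ((z⁻²)²)    [power of a product]
= ((((((x⁵ · z⁻²) · z⁵) / x⁻¹) · x⁵)²) · (x²)) · ((z⁻²)²)    [power of a product]
= ((((((x⁵ · z⁻²) · z⁵) / x⁻¹)²) · ((x⁵)²)) · (x²)) · ((z⁻²)²)    [power of a product]
= ((((((x⁵ · z⁻²) · z⁵)²) / ((x⁻¹)²)) · ((x⁵)²)) · (x²)) · ((z⁻²)²)    [power of a quotient]
= ((((((x⁵ · z⁻²)²) · ((z⁵)²)) / ((x⁻¹)²)) · ((x⁵)²)) · (x²)) · ((z⁻²)²)    [power of a product]
= (((((((x⁵)²) · ((z⁻²)²)) · ((z⁵)²)) / ((x⁻¹)²)) · ((x⁵)²)) · (x²)) · ((z⁻²)²)    [power of a product]
= (((((x¹⁰ · ((z⁻²)²)) · ((z⁵)²)) / ((x⁻¹)²)) · ((x⁵)²)) · (x²)) · ((z⁻²)²)    [power of a power]
= (((((x¹⁰ · z⁻⁴) · ((z⁵)²)) / ((x⁻¹)²)) · ((x⁵)²)) · (x²)) · ((z⁻²)²)    [power of a power]
= (((((x¹⁰ · z⁻⁴) · z¹⁰) / ((x⁻¹)²)) · ((x⁵)²)) · (x²)) · ((z⁻²)²)    [power of a power]
= (((((x¹⁰ · z⁻⁴) · z¹⁰) / x⁻²) · ((x⁵)²)) · (x²)) · ((z⁻²)²)    [power of a power]
= (((((x¹⁰ · z⁻⁴) · z¹⁰) / x⁻²) · x¹⁰) · (x²)) · ((z⁻²)²)    [power of a power]
= (((((x¹⁰ · z⁻⁴) · z¹⁰) / x⁻²) · x¹⁰) · x²) · z⁻⁴    [power of a power]
= x²⁴·z²    [quotient of powers; product of powers]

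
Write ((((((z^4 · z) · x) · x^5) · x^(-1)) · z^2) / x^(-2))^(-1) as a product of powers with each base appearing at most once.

((((((z^4 · z) · x) · x^5) · x^(-1)) · z^2) / x^(-2))^(-1)
= ((((((z^4 · z) · x) · x^5) · x^(-1)) · z^2)^(-1)) / ((x^(-2))^(-1))    [power of a quotient]
= ((((((z^4 · z) · x) · x^5) · x^(-1))^(-1)) · ((z^2)^(-1))) / ((x^(-2))^(-1))    [power of a product]
= ((((((z^4 · z) · x) · x^5)^(-1)) · ((x^(-1))^(-1))) · ((z^2)^(-1))) / ((x^(-2))^(-1))    [power of a product]
= ((((((z^4 · z) · x)^(-1)) · ((x^5)^(-1))) · ((x^(-1))^(-1))) · ((z^2)^(-1))) / ((x^(-2))^(-1))    [power of a product]
= ((((((z^4 · z)^(-1)) · (x^(-1))) · ((x^5)^(-1))) · ((x^(-1))^(-1))) · ((z^2)^(-1))) / ((x^(-2))^(-1))    [power of a product]
= (((((((z^4)^(-1)) · (z^(-1))) · (x^(-1))) · ((x^5)^(-1))) · ((x^(-1))^(-1))) · ((z^2)^(-1))) / ((x^(-2))^(-1))    [power of a product]
= (((((z^(-4) · (z^(-1))) · (x^(-1))) · ((x^5)^(-1))) · ((x^(-1))^(-1))) · ((z^2)^(-1))) / ((x^(-2))^(-1))    [power of a power]
= ((((z^(-5) · (x^(-1))) · ((x^5)^(-1))) · ((x^(-1))^(-1))) · ((z^2)^(-1))) / ((x^(-2))^(-1))    [product of powers]
= ((((z^(-5) · x^(-1)) · x^(-5)) · ((x^(-1))^(-1))) · ((z^2)^(-1))) / ((x^(-2))^(-1))    [power of a power]
= ((((z^(-5) · x^(-1)) · x^(-5)) · x) · ((z^2)^(-1))) / ((x^(-2))^(-1))    [power of a power]
= ((((z^(-5) · x^(-1)) · x^(-5)) · x) · z^(-2)) / ((x^(-2))^(-1))    [power of a power]
= ((((z^(-5) · x^(-1)) · x^(-5)) · x) · z^(-2)) / x^2    [power of a power]
= x^(-7)z^(-7)    [quotient of powers; product of powers]

x^(-7)z^(-7)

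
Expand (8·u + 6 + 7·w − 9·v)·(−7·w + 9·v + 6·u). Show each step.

(8·u + 6 + 7·w − 9·v)·(−7·w + 9·v + 6·u)
= −56·u·w + 72·u·v + 48·u^2 − 42·w + 54·v + 36·u − 49·w^2 + 63·v·w + 42·u·w + 63·v·w − 81·v^2 − 54·u·v    [distributive law]
= −14·u·w + 18·u·v + 48·u^2 − 42·w + 54·v + 36·u − 49·w^2 + 126·v·w − 81·v^2    [combine like terms]

−14·u·w + 18·u·v + 48·u^2 − 42·w + 54·v + 36·u − 49·w^2 + 126·v·w − 81·v^2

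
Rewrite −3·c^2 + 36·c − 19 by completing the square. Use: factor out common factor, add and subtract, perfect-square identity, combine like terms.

−3(c − 6)^2 + 89

−3·c^2 + 36·c − 19
= −3(c^2 − 12·c) − 19    [factor out -3 from the c-terms]
= −3(c^2 − 12·c + 36 − 36) − 19    [add and subtract 36 inside the bracket]
= −3(c − 6)^2 + 108 − 19    [perfect-square identity]
= −3(c − 6)^2 + 89    [combine constants]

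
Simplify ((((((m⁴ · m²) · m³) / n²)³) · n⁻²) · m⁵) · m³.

m³⁵n⁻⁸

((((((m⁴ · m²) · m³) / n²)³) · n⁻²) · m⁵) · m³
= ((((((m⁴ · m²) · m³)³) / ((n²)³)) · n⁻²) · m⁵) · m³    [power of a quotient]
= ((((((m⁴ · m²)³) · ((m³)³)) / ((n²)³)) · n⁻²) · m⁵) · m³    [power of a product]
= (((((((m⁴)³) · ((m²)³)) · ((m³)³)) / ((n²)³)) · n⁻²) · m⁵) · m³    [power of a product]
= (((((m¹² · ((m²)³)) · ((m³)³)) / ((n²)³)) · n⁻²) · m⁵) · m³    [power of a power]
= (((((m¹² · m⁶) · ((m³)³)) / ((n²)³)) · n⁻²) · m⁵) · m³    [power of a power]
= ((((m¹⁸ · ((m³)³)) / ((n²)³)) · n⁻²) · m⁵) · m³    [product of powers]
= ((((m¹⁸ · m⁹) / ((n²)³)) · n⁻²) · m⁵) · m³    [power of a power]
= (((m²⁷ / ((n²)³)) · n⁻²) · m⁵) · m³    [product of powers]
= (((m²⁷ / n⁶) · n⁻²) · m⁵) · m³    [power of a power]
= m³⁵n⁻⁸    [quotient of powers; product of powers]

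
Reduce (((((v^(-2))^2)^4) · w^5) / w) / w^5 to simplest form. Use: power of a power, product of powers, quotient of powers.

(((((v^(-2))^2)^4) · w^5) / w) / w^5
= ((((v^(-2))^8) · w^5) / w) / w^5    [power of a power]
= ((v^(-16) · w^5) / w) / w^5    [power of a power]
= v^(-16)w^(-1)    [quotient of powers; product of powers]

v^(-16)w^(-1)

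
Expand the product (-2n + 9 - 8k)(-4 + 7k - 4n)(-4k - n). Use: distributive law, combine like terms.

(-2n + 9 - 8k)(-4 + 7k - 4n)(-4k - n)
= (8n - 14kn + 8n^2 - 36 + 63k - 36n + 32k - 56k^2 + 32kn)(-4k - n)    [distributive law]
= (-28n + 18kn + 8n^2 - 36 + 95k - 56k^2)(-4k - n)    [combine like terms]
= 112kn + 28n^2 - 72k^2n - 18kn^2 - 32kn^2 - 8n^3 + 144k + 36n - 380k^2 - 95kn + 224k^3 + 56k^2n    [distributive law]
= 17kn + 28n^2 - 16k^2n - 50kn^2 - 8n^3 + 144k + 36n - 380k^2 + 224k^3    [combine like terms]

17kn + 28n^2 - 16k^2n - 50kn^2 - 8n^3 + 144k + 36n - 380k^2 + 224k^3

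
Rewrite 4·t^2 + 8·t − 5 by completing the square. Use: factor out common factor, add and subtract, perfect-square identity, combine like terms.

4·t^2 + 8·t − 5
= 4(t^2 + 2·t) − 5    [factor out 4 from the t-terms]
= 4(t^2 + 2·t + 1 − 1) − 5    [add and subtract 1 inside the bracket]
= 4(t + 1)^2 − 4 − 5    [perfect-square identity]
= 4(t + 1)^2 − 9    [combine constants]

4(t + 1)^2 − 9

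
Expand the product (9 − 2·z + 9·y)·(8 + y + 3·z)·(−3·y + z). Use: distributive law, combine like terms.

(9 − 2·z + 9·y)·(8 + y + 3·z)·(−3·y + z)
= (72 + 9·y + 27·z − 16·z − 2·y·z − 6·z^2 + 72·y + 9·y^2 + 27·y·z)·(−3·y + z)    [distributive law]
= (72 + 81·y + 11·z + 25·y·z − 6·z^2 + 9·y^2)·(−3·y + z)    [combine like terms]
= −216·y + 72·z − 243·y^2 + 81·y·z − 33·y·z + 11·z^2 − 75·y^2·z + 25·y·z^2 + 18·y·z^2 − 6·z^3 − 27·y^3 + 9·y^2·z    [distributive law]
= −216·y + 72·z − 243·y^2 + 48·y·z + 11·z^2 − 66·y^2·z + 43·y·z^2 − 6·z^3 − 27·y^3    [combine like terms]

−216·y + 72·z − 243·y^2 + 48·y·z + 11·z^2 − 66·y^2·z + 43·y·z^2 − 6·z^3 − 27·y^3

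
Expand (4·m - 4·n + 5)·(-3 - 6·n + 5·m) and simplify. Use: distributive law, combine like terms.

13·m - 44·m·n + 20·m² - 18·n + 24·n² - 15

(4·m - 4·n + 5)·(-3 - 6·n + 5·m)
= -12·m - 24·m·n + 20·m² + 12·n + 24·n² - 20·m·n - 15 - 30·n + 25·m    [distributive law]
= 13·m - 44·m·n + 20·m² - 18·n + 24·n² - 15    [combine like terms]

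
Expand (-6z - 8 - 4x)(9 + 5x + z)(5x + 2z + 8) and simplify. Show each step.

-734xz - 172z^2 - 640z - 210x^2z - 98xz^2 - 12z^3 - 968x - 576 - 540x^2 - 100x^3

(-6z - 8 - 4x)(9 + 5x + z)(5x + 2z + 8)
= (-54z - 30xz - 6z^2 - 72 - 40x - 8z - 36x - 20x^2 - 4xz)(5x + 2z + 8)    [distributive law]
= (-62z - 34xz - 6z^2 - 72 - 76x - 20x^2)(5x + 2z + 8)    [combine like terms]
= -310xz - 124z^2 - 496z - 170x^2z - 68xz^2 - 272xz - 30xz^2 - 12z^3 - 48z^2 - 360x - 144z - 576 - 380x^2 - 152xz - 608x - 100x^3 - 40x^2z - 160x^2    [distributive law]
= -734xz - 172z^2 - 640z - 210x^2z - 98xz^2 - 12z^3 - 968x - 576 - 540x^2 - 100x^3    [combine like terms]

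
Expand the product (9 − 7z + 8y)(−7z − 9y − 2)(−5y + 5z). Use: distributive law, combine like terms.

−240yz − 245z^2 + 485y^2 + 90y − 90z − 210yz^2 + 245z^3 − 395y^2z + 360y^3

(9 − 7z + 8y)(−7z − 9y − 2)(−5y + 5z)
= (−63z − 81y − 18 + 49z^2 + 63yz + 14z − 56yz − 72y^2 − 16y)(−5y + 5z)    [distributive law]
= (−49z − 97y − 18 + 49z^2 + 7yz − 72y^2)(−5y + 5z)    [combine like terms]
= 245yz − 245z^2 + 485y^2 − 485yz + 90y − 90z − 245yz^2 + 245z^3 − 35y^2z + 35yz^2 + 360y^3 − 360y^2z    [distributive law]
= −240yz − 245z^2 + 485y^2 + 90y − 90z − 210yz^2 + 245z^3 − 395y^2z + 360y^3    [combine like terms]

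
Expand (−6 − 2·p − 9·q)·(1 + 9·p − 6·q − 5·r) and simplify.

(−6 − 2·p − 9·q)·(1 + 9·p − 6·q − 5·r)
= −6 − 54·p + 36·q + 30·r − 2·p − 18·p^2 + 12·p·q + 10·p·r − 9·q − 81·p·q + 54·q^2 + 45·q·r    [distributive law]
= −6 − 56·p + 27·q + 30·r − 18·p^2 − 69·p·q + 10·p·r + 54·q^2 + 45·q·r    [combine like terms]

−6 − 56·p + 27·q + 30·r − 18·p^2 − 69·p·q + 10·p·r + 54·q^2 + 45·q·r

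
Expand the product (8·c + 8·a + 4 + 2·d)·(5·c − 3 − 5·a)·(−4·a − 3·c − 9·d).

(8·c + 8·a + 4 + 2·d)·(5·c − 3 − 5·a)·(−4·a − 3·c − 9·d)
= (40·c² − 24·c − 40·a·c + 40·a·c − 24·a − 40·a² + 20·c − 12 − 20·a + 10·c·d − 6·d − 10·a·d)·(−4·a − 3·c − 9·d)    [distributive law]
= (40·c² − 4·c − 44·a − 40·a² − 12 + 10·c·d − 6·d − 10·a·d)·(−4·a − 3·c − 9·d)    [combine like terms]
= −160·a·c² − 120·c³ − 360·c²·d + 16·a·c + 12·c² + 36·c·d + 176·a² + 132·a·c + 396·a·d + 160·a³ + 120·a²·c + 360·a²·d + 48·a + 36·c + 108·d − 40·a·c·d − 30·c²·d − 90·c·d² + 24·a·d + 18·c·d + 54·d² + 40·a²·d + 30·a·c·d + 90·a·d²    [distributive law]
= −160·a·c² − 120·c³ − 390·c²·d + 148·a·c + 12·c² + 54·c·d + 176·a² + 420·a·d + 160·a³ + 120·a²·c + 400·a²·d + 48·a + 36·c + 108·d − 10·a·c·d − 90·c·d² + 54·d² + 90·a·d²    [combine like terms]

−160·a·c² − 120·c³ − 390·c²·d + 148·a·c + 12·c² + 54·c·d + 176·a² + 420·a·d + 160·a³ + 120·a²·c + 400·a²·d + 48·a + 36·c + 108·d − 10·a·c·d − 90·c·d² + 54·d² + 90·a·d²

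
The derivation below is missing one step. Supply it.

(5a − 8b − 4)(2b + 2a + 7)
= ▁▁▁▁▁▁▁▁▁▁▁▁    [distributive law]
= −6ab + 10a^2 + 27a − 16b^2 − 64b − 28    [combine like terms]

After distributive law, the bracketed line is:

10ab + 10a^2 + 35a − 16b^2 − 16ab − 56b − 8b − 8a − 28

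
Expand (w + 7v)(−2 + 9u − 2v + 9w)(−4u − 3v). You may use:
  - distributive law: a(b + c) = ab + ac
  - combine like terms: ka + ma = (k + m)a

8uw + 6vw − 36u^2w − 271uvw − 183v^2w − 36uw^2 − 27vw^2 + 56uv + 42v^2 − 252u^2v − 133uv^2 + 42v^3

(w + 7v)(−2 + 9u − 2v + 9w)(−4u − 3v)
= (−2w + 9uw − 2vw + 9w^2 − 14v + 63uv − 14v^2 + 63vw)(−4u − 3v)    [distributive law]
= (−2w + 9uw + 61vw + 9w^2 − 14v + 63uv − 14v^2)(−4u − 3v)    [combine like terms]
= 8uw + 6vw − 36u^2w − 27uvw − 244uvw − 183v^2w − 36uw^2 − 27vw^2 + 56uv + 42v^2 − 252u^2v − 189uv^2 + 56uv^2 + 42v^3    [distributive law]
= 8uw + 6vw − 36u^2w − 271uvw − 183v^2w − 36uw^2 − 27vw^2 + 56uv + 42v^2 − 252u^2v − 133uv^2 + 42v^3    [combine like terms]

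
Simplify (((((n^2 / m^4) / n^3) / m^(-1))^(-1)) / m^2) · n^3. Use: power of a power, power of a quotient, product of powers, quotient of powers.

mn^4

(((((n^2 / m^4) / n^3) / m^(-1))^(-1)) / m^2) · n^3
= (((((n^2 / m^4) / n^3)^(-1)) / ((m^(-1))^(-1))) / m^2) · n^3    [power of a quotient]
= (((((n^2 / m^4)^(-1)) / ((n^3)^(-1))) / ((m^(-1))^(-1))) / m^2) · n^3    [power of a quotient]
= ((((((n^2)^(-1)) / ((m^4)^(-1))) / ((n^3)^(-1))) / ((m^(-1))^(-1))) / m^2) · n^3    [power of a quotient]
= ((((n^(-2) / ((m^4)^(-1))) / ((n^3)^(-1))) / ((m^(-1))^(-1))) / m^2) · n^3    [power of a power]
= ((((n^(-2) / m^(-4)) / ((n^3)^(-1))) / ((m^(-1))^(-1))) / m^2) · n^3    [power of a power]
= ((((n^(-2) / m^(-4)) / n^(-3)) / ((m^(-1))^(-1))) / m^2) · n^3    [power of a power]
= ((((n^(-2) / m^(-4)) / n^(-3)) / m) / m^2) · n^3    [power of a power]
= mn^4    [quotient of powers; product of powers]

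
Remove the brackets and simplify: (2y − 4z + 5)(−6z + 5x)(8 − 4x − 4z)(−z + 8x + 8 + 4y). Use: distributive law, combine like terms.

(2y − 4z + 5)(−6z + 5x)(8 − 4x − 4z)(−z + 8x + 8 + 4y)
= (−12yz + 10xy + 24z² − 20xz − 30z + 25x)(8 − 4x − 4z)(−z + 8x + 8 + 4y)    [distributive law]
= (−96yz + 48xyz + 48yz² + 80xy − 40x²y − 40xyz + 192z² − 96xz² − 96z³ − 160xz + 80x²z + 80xz² − 240z + 120xz + 120z² + 200x − 100x² − 100xz)(−z + 8x + 8 + 4y)    [distributive law]
= (−96yz + 8xyz + 48yz² + 80xy − 40x²y + 312z² − 16xz² − 96z³ − 140xz + 80x²z − 240z + 200x − 100x²)(−z + 8x + 8 + 4y)    [combine like terms]
= 96yz² − 768xyz − 768yz − 384y²z − 8xyz² + 64x²yz + 64xyz + 32xy²z − 48yz³ + 384xyz² + 384yz² + 192y²z² − 80xyz + 640x²y + 640xy + 320xy² + 40x²yz − 320x³y − 320x²y − 160x²y² − 312z³ + 2496xz² + 2496z² + 1248yz² + 16xz³ − 128x²z² − 128xz² − 64xyz² + 96z⁴ − 768xz³ − 768z³ − 384yz³ + 140xz² − 1120x²z − 1120xz − 560xyz − 80x²z² + 640x³z + 640x²z + 320x²yz + 240z² − 1920xz − 1920z − 960yz − 200xz + 1600x² + 1600x + 800xy + 100x²z − 800x³ − 800x² − 400x²y    [distributive law]
= 1728yz² − 1344xyz − 1728yz − 384y²z + 312xyz² + 424x²yz + 32xy²z − 432yz³ + 192y²z² − 80x²y + 1440xy + 320xy² − 320x³y − 160x²y² − 1080z³ + 2508xz² + 2736z² − 752xz³ − 208x²z² + 96z⁴ − 380x²z − 3240xz + 640x³z − 1920z + 800x² + 1600x − 800x³    [combine like terms]

1728yz² − 1344xyz − 1728yz − 384y²z + 312xyz² + 424x²yz + 32xy²z − 432yz³ + 192y²z² − 80x²y + 1440xy + 320xy² − 320x³y − 160x²y² − 1080z³ + 2508xz² + 2736z² − 752xz³ − 208x²z² + 96z⁴ − 380x²z − 3240xz + 640x³z − 1920z + 800x² + 1600x − 800x³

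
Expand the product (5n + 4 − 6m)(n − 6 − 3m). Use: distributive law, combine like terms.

(5n + 4 − 6m)(n − 6 − 3m)
= 5n² − 30n − 15mn + 4n − 24 − 12m − 6mn + 36m + 18m²    [distributive law]
= 5n² − 26n − 21mn − 24 + 24m + 18m²    [combine like terms]

5n² − 26n − 21mn − 24 + 24m + 18m²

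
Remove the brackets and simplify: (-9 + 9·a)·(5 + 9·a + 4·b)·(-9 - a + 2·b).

(-9 + 9·a)·(5 + 9·a + 4·b)·(-9 - a + 2·b)
= (-45 - 81·a - 36·b + 45·a + 81·a^2 + 36·a·b)·(-9 - a + 2·b)    [distributive law]
= (-45 - 36·a - 36·b + 81·a^2 + 36·a·b)·(-9 - a + 2·b)    [combine like terms]
= 405 + 45·a - 90·b + 324·a + 36·a^2 - 72·a·b + 324·b + 36·a·b - 72·b^2 - 729·a^2 - 81·a^3 + 162·a^2·b - 324·a·b - 36·a^2·b + 72·a·b^2    [distributive law]
= 405 + 369·a + 234·b - 693·a^2 - 360·a·b - 72·b^2 - 81·a^3 + 126·a^2·b + 72·a·b^2    [combine like terms]

405 + 369·a + 234·b - 693·a^2 - 360·a·b - 72·b^2 - 81·a^3 + 126·a^2·b + 72·a·b^2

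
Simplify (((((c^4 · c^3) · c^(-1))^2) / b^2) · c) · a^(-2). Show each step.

a^(-2)b^(-2)c^13

(((((c^4 · c^3) · c^(-1))^2) / b^2) · c) · a^(-2)
= (((((c^4 · c^3)^2) · ((c^(-1))^2)) / b^2) · c) · a^(-2)    [power of a product]
= ((((((c^4)^2) · ((c^3)^2)) · ((c^(-1))^2)) / b^2) · c) · a^(-2)    [power of a product]
= ((((c^8 · ((c^3)^2)) · ((c^(-1))^2)) / b^2) · c) · a^(-2)    [power of a power]
= ((((c^8 · c^6) · ((c^(-1))^2)) / b^2) · c) · a^(-2)    [power of a power]
= (((c^14 · ((c^(-1))^2)) / b^2) · c) · a^(-2)    [product of powers]
= (((c^14 · c^(-2)) / b^2) · c) · a^(-2)    [power of a power]
= ((c^12 / b^2) · c) · a^(-2)    [product of powers]
= a^(-2)b^(-2)c^13    [quotient of powers; product of powers]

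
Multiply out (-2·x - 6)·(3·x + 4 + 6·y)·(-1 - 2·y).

(-2·x - 6)·(3·x + 4 + 6·y)·(-1 - 2·y)
= (-6·x^2 - 8·x - 12·x·y - 18·x - 24 - 36·y)·(-1 - 2·y)    [distributive law]
= (-6·x^2 - 26·x - 12·x·y - 24 - 36·y)·(-1 - 2·y)    [combine like terms]
= 6·x^2 + 12·x^2·y + 26·x + 52·x·y + 12·x·y + 24·x·y^2 + 24 + 48·y + 36·y + 72·y^2    [distributive law]
= 6·x^2 + 12·x^2·y + 26·x + 64·x·y + 24·x·y^2 + 24 + 84·y + 72·y^2    [combine like terms]

6·x^2 + 12·x^2·y + 26·x + 64·x·y + 24·x·y^2 + 24 + 84·y + 72·y^2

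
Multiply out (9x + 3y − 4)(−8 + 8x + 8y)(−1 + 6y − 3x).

8x − 552xy + 240x^2 + 144x^2y − 216x^3 + 504xy^2 + 248y − 360y^2 + 144y^3 − 32

(9x + 3y − 4)(−8 + 8x + 8y)(−1 + 6y − 3x)
= (−72x + 72x^2 + 72xy − 24y + 24xy + 24y^2 + 32 − 32x − 32y)(−1 + 6y − 3x)    [distributive law]
= (−104x + 72x^2 + 96xy − 56y + 24y^2 + 32)(−1 + 6y − 3x)    [combine like terms]
= 104x − 624xy + 312x^2 − 72x^2 + 432x^2y − 216x^3 − 96xy + 576xy^2 − 288x^2y + 56y − 336y^2 + 168xy − 24y^2 + 144y^3 − 72xy^2 − 32 + 192y − 96x    [distributive law]
= 8x − 552xy + 240x^2 + 144x^2y − 216x^3 + 504xy^2 + 248y − 360y^2 + 144y^3 − 32    [combine like terms]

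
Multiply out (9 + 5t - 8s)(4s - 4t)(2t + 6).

384st + 216s - 192t^2 - 216t + 104st^2 - 40t^3 - 64s^2t - 192s^2

(9 + 5t - 8s)(4s - 4t)(2t + 6)
= (36s - 36t + 20st - 20t^2 - 32s^2 + 32st)(2t + 6)    [distributive law]
= (36s - 36t + 52st - 20t^2 - 32s^2)(2t + 6)    [combine like terms]
= 72st + 216s - 72t^2 - 216t + 104st^2 + 312st - 40t^3 - 120t^2 - 64s^2t - 192s^2    [distributive law]
= 384st + 216s - 192t^2 - 216t + 104st^2 - 40t^3 - 64s^2t - 192s^2    [combine like terms]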